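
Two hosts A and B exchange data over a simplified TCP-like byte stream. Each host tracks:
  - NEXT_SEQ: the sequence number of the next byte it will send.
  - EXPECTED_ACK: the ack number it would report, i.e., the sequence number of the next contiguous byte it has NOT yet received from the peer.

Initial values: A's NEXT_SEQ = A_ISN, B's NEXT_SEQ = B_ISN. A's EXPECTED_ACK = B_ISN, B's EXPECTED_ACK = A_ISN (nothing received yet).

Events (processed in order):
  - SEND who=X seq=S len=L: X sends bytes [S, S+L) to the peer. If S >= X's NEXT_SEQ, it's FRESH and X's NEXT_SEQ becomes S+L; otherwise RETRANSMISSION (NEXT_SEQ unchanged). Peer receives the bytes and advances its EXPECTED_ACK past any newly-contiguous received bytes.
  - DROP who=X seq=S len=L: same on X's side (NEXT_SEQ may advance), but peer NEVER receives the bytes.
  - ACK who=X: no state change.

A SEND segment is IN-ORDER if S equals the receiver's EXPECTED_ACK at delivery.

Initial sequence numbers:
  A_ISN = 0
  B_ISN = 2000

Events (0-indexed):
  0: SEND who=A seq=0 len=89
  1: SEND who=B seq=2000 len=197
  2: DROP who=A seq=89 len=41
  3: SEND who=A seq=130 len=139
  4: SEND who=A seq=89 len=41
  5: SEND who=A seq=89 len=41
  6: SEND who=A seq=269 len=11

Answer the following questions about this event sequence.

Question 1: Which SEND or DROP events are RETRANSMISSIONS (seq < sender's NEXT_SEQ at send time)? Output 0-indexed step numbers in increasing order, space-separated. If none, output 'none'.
Step 0: SEND seq=0 -> fresh
Step 1: SEND seq=2000 -> fresh
Step 2: DROP seq=89 -> fresh
Step 3: SEND seq=130 -> fresh
Step 4: SEND seq=89 -> retransmit
Step 5: SEND seq=89 -> retransmit
Step 6: SEND seq=269 -> fresh

Answer: 4 5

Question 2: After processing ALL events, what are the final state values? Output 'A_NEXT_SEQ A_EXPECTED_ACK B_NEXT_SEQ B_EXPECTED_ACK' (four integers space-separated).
After event 0: A_seq=89 A_ack=2000 B_seq=2000 B_ack=89
After event 1: A_seq=89 A_ack=2197 B_seq=2197 B_ack=89
After event 2: A_seq=130 A_ack=2197 B_seq=2197 B_ack=89
After event 3: A_seq=269 A_ack=2197 B_seq=2197 B_ack=89
After event 4: A_seq=269 A_ack=2197 B_seq=2197 B_ack=269
After event 5: A_seq=269 A_ack=2197 B_seq=2197 B_ack=269
After event 6: A_seq=280 A_ack=2197 B_seq=2197 B_ack=280

Answer: 280 2197 2197 280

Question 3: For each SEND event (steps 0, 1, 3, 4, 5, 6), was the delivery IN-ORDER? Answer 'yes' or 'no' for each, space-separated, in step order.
Answer: yes yes no yes no yes

Derivation:
Step 0: SEND seq=0 -> in-order
Step 1: SEND seq=2000 -> in-order
Step 3: SEND seq=130 -> out-of-order
Step 4: SEND seq=89 -> in-order
Step 5: SEND seq=89 -> out-of-order
Step 6: SEND seq=269 -> in-order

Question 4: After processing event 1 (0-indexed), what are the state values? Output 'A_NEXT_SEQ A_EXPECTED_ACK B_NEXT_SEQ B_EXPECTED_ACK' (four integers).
After event 0: A_seq=89 A_ack=2000 B_seq=2000 B_ack=89
After event 1: A_seq=89 A_ack=2197 B_seq=2197 B_ack=89

89 2197 2197 89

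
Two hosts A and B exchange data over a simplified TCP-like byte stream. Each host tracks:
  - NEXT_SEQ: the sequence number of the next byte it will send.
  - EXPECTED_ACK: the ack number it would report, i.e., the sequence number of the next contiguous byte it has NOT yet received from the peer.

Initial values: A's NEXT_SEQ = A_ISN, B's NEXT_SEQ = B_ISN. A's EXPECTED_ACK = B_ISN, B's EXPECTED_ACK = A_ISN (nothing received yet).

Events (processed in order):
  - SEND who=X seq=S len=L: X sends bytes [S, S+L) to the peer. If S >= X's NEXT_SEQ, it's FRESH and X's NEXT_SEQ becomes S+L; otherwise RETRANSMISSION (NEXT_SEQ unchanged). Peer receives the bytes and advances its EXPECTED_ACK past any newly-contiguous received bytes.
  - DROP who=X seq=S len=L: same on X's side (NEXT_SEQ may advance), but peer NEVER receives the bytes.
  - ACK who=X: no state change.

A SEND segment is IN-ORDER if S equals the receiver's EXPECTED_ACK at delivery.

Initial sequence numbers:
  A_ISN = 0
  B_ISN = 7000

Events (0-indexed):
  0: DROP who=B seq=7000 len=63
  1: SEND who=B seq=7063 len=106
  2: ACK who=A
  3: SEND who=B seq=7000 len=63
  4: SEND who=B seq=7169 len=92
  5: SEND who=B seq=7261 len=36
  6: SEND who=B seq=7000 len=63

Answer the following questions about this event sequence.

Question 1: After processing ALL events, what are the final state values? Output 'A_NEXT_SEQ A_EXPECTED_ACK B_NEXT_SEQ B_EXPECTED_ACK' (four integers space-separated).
Answer: 0 7297 7297 0

Derivation:
After event 0: A_seq=0 A_ack=7000 B_seq=7063 B_ack=0
After event 1: A_seq=0 A_ack=7000 B_seq=7169 B_ack=0
After event 2: A_seq=0 A_ack=7000 B_seq=7169 B_ack=0
After event 3: A_seq=0 A_ack=7169 B_seq=7169 B_ack=0
After event 4: A_seq=0 A_ack=7261 B_seq=7261 B_ack=0
After event 5: A_seq=0 A_ack=7297 B_seq=7297 B_ack=0
After event 6: A_seq=0 A_ack=7297 B_seq=7297 B_ack=0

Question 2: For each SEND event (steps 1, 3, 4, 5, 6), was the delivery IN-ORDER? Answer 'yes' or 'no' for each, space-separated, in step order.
Step 1: SEND seq=7063 -> out-of-order
Step 3: SEND seq=7000 -> in-order
Step 4: SEND seq=7169 -> in-order
Step 5: SEND seq=7261 -> in-order
Step 6: SEND seq=7000 -> out-of-order

Answer: no yes yes yes no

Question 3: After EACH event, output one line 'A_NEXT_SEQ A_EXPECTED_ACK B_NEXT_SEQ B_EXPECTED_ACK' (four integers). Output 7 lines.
0 7000 7063 0
0 7000 7169 0
0 7000 7169 0
0 7169 7169 0
0 7261 7261 0
0 7297 7297 0
0 7297 7297 0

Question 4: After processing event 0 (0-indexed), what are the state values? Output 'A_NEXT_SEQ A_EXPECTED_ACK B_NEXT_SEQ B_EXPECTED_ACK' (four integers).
After event 0: A_seq=0 A_ack=7000 B_seq=7063 B_ack=0

0 7000 7063 0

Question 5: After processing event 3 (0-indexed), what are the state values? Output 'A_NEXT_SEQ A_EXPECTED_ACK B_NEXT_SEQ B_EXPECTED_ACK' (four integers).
After event 0: A_seq=0 A_ack=7000 B_seq=7063 B_ack=0
After event 1: A_seq=0 A_ack=7000 B_seq=7169 B_ack=0
After event 2: A_seq=0 A_ack=7000 B_seq=7169 B_ack=0
After event 3: A_seq=0 A_ack=7169 B_seq=7169 B_ack=0

0 7169 7169 0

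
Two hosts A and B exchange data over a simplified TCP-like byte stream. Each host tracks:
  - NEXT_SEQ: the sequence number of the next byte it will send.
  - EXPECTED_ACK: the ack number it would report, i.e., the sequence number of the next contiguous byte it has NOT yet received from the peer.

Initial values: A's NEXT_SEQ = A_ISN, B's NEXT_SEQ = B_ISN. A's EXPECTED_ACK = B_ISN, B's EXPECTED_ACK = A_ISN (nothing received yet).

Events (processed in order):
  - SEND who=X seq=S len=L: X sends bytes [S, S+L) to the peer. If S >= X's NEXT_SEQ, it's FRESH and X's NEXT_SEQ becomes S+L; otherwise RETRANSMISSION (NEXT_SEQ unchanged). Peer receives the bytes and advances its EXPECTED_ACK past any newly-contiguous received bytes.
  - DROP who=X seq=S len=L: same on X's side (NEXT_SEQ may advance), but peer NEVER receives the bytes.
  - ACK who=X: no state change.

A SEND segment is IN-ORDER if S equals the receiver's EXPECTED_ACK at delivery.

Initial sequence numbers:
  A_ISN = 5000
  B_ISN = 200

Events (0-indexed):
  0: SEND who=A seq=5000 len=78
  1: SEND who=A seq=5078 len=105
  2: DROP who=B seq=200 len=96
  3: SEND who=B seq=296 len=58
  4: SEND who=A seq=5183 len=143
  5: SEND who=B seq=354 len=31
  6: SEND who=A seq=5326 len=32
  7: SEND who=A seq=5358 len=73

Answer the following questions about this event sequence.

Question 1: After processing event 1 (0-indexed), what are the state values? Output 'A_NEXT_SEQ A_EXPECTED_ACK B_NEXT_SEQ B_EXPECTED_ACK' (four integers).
After event 0: A_seq=5078 A_ack=200 B_seq=200 B_ack=5078
After event 1: A_seq=5183 A_ack=200 B_seq=200 B_ack=5183

5183 200 200 5183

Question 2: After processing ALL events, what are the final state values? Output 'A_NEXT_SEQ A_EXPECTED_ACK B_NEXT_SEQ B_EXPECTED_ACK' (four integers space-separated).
After event 0: A_seq=5078 A_ack=200 B_seq=200 B_ack=5078
After event 1: A_seq=5183 A_ack=200 B_seq=200 B_ack=5183
After event 2: A_seq=5183 A_ack=200 B_seq=296 B_ack=5183
After event 3: A_seq=5183 A_ack=200 B_seq=354 B_ack=5183
After event 4: A_seq=5326 A_ack=200 B_seq=354 B_ack=5326
After event 5: A_seq=5326 A_ack=200 B_seq=385 B_ack=5326
After event 6: A_seq=5358 A_ack=200 B_seq=385 B_ack=5358
After event 7: A_seq=5431 A_ack=200 B_seq=385 B_ack=5431

Answer: 5431 200 385 5431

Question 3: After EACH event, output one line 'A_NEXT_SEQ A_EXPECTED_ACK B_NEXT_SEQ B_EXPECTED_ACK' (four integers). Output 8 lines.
5078 200 200 5078
5183 200 200 5183
5183 200 296 5183
5183 200 354 5183
5326 200 354 5326
5326 200 385 5326
5358 200 385 5358
5431 200 385 5431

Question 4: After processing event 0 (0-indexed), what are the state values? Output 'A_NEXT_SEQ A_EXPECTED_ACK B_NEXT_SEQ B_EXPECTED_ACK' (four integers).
After event 0: A_seq=5078 A_ack=200 B_seq=200 B_ack=5078

5078 200 200 5078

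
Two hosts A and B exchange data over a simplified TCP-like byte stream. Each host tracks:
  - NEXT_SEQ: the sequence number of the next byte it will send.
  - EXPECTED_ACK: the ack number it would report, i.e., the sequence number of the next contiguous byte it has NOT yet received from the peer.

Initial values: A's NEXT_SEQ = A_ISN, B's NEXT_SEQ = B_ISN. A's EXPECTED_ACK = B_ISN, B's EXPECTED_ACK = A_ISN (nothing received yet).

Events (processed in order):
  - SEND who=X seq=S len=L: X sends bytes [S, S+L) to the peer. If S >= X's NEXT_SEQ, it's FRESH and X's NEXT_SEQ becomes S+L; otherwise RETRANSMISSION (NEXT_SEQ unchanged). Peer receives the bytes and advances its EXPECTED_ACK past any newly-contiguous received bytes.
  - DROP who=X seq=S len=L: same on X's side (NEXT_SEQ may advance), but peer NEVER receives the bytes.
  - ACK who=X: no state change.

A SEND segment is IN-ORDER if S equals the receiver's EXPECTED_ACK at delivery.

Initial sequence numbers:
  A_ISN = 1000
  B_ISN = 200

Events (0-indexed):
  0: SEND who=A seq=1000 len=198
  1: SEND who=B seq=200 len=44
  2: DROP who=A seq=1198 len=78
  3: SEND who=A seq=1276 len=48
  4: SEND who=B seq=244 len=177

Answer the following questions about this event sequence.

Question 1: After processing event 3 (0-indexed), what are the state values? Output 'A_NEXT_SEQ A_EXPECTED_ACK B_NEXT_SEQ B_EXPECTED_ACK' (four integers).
After event 0: A_seq=1198 A_ack=200 B_seq=200 B_ack=1198
After event 1: A_seq=1198 A_ack=244 B_seq=244 B_ack=1198
After event 2: A_seq=1276 A_ack=244 B_seq=244 B_ack=1198
After event 3: A_seq=1324 A_ack=244 B_seq=244 B_ack=1198

1324 244 244 1198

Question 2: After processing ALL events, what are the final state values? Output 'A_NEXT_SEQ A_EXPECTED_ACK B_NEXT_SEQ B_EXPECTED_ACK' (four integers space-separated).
After event 0: A_seq=1198 A_ack=200 B_seq=200 B_ack=1198
After event 1: A_seq=1198 A_ack=244 B_seq=244 B_ack=1198
After event 2: A_seq=1276 A_ack=244 B_seq=244 B_ack=1198
After event 3: A_seq=1324 A_ack=244 B_seq=244 B_ack=1198
After event 4: A_seq=1324 A_ack=421 B_seq=421 B_ack=1198

Answer: 1324 421 421 1198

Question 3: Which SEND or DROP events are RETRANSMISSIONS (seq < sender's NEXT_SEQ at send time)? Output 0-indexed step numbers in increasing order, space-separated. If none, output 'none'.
Answer: none

Derivation:
Step 0: SEND seq=1000 -> fresh
Step 1: SEND seq=200 -> fresh
Step 2: DROP seq=1198 -> fresh
Step 3: SEND seq=1276 -> fresh
Step 4: SEND seq=244 -> fresh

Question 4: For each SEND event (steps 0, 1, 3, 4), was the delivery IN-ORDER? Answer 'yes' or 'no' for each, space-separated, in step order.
Answer: yes yes no yes

Derivation:
Step 0: SEND seq=1000 -> in-order
Step 1: SEND seq=200 -> in-order
Step 3: SEND seq=1276 -> out-of-order
Step 4: SEND seq=244 -> in-order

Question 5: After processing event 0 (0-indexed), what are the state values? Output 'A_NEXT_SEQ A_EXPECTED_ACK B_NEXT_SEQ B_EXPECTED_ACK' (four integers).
After event 0: A_seq=1198 A_ack=200 B_seq=200 B_ack=1198

1198 200 200 1198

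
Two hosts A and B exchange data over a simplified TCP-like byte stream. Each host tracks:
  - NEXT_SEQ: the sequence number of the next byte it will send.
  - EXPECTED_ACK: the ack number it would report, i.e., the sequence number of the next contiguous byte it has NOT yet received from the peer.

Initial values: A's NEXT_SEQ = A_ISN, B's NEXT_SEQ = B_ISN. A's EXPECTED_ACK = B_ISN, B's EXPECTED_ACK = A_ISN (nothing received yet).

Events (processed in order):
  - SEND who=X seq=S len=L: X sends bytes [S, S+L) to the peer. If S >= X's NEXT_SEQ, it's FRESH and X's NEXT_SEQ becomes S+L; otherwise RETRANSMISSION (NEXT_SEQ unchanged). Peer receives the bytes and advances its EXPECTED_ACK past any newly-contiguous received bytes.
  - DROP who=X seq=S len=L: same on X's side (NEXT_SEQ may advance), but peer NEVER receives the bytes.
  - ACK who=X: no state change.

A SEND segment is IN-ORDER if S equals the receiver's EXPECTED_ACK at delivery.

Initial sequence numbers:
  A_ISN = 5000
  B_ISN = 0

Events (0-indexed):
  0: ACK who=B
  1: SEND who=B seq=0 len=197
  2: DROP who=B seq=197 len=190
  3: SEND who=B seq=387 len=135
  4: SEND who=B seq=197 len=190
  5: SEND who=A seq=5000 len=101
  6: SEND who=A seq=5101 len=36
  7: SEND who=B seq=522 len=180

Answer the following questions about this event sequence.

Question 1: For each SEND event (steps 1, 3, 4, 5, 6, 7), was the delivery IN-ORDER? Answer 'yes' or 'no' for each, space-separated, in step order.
Step 1: SEND seq=0 -> in-order
Step 3: SEND seq=387 -> out-of-order
Step 4: SEND seq=197 -> in-order
Step 5: SEND seq=5000 -> in-order
Step 6: SEND seq=5101 -> in-order
Step 7: SEND seq=522 -> in-order

Answer: yes no yes yes yes yes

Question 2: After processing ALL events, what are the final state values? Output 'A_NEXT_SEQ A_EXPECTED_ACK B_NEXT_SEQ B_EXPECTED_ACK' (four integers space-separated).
After event 0: A_seq=5000 A_ack=0 B_seq=0 B_ack=5000
After event 1: A_seq=5000 A_ack=197 B_seq=197 B_ack=5000
After event 2: A_seq=5000 A_ack=197 B_seq=387 B_ack=5000
After event 3: A_seq=5000 A_ack=197 B_seq=522 B_ack=5000
After event 4: A_seq=5000 A_ack=522 B_seq=522 B_ack=5000
After event 5: A_seq=5101 A_ack=522 B_seq=522 B_ack=5101
After event 6: A_seq=5137 A_ack=522 B_seq=522 B_ack=5137
After event 7: A_seq=5137 A_ack=702 B_seq=702 B_ack=5137

Answer: 5137 702 702 5137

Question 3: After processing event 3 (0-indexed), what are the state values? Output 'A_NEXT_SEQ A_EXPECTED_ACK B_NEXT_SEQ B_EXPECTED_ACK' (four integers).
After event 0: A_seq=5000 A_ack=0 B_seq=0 B_ack=5000
After event 1: A_seq=5000 A_ack=197 B_seq=197 B_ack=5000
After event 2: A_seq=5000 A_ack=197 B_seq=387 B_ack=5000
After event 3: A_seq=5000 A_ack=197 B_seq=522 B_ack=5000

5000 197 522 5000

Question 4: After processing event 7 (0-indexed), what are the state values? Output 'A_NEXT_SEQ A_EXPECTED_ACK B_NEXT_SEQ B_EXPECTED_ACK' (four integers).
After event 0: A_seq=5000 A_ack=0 B_seq=0 B_ack=5000
After event 1: A_seq=5000 A_ack=197 B_seq=197 B_ack=5000
After event 2: A_seq=5000 A_ack=197 B_seq=387 B_ack=5000
After event 3: A_seq=5000 A_ack=197 B_seq=522 B_ack=5000
After event 4: A_seq=5000 A_ack=522 B_seq=522 B_ack=5000
After event 5: A_seq=5101 A_ack=522 B_seq=522 B_ack=5101
After event 6: A_seq=5137 A_ack=522 B_seq=522 B_ack=5137
After event 7: A_seq=5137 A_ack=702 B_seq=702 B_ack=5137

5137 702 702 5137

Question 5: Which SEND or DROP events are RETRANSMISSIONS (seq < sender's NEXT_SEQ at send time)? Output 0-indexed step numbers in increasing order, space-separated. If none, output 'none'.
Answer: 4

Derivation:
Step 1: SEND seq=0 -> fresh
Step 2: DROP seq=197 -> fresh
Step 3: SEND seq=387 -> fresh
Step 4: SEND seq=197 -> retransmit
Step 5: SEND seq=5000 -> fresh
Step 6: SEND seq=5101 -> fresh
Step 7: SEND seq=522 -> fresh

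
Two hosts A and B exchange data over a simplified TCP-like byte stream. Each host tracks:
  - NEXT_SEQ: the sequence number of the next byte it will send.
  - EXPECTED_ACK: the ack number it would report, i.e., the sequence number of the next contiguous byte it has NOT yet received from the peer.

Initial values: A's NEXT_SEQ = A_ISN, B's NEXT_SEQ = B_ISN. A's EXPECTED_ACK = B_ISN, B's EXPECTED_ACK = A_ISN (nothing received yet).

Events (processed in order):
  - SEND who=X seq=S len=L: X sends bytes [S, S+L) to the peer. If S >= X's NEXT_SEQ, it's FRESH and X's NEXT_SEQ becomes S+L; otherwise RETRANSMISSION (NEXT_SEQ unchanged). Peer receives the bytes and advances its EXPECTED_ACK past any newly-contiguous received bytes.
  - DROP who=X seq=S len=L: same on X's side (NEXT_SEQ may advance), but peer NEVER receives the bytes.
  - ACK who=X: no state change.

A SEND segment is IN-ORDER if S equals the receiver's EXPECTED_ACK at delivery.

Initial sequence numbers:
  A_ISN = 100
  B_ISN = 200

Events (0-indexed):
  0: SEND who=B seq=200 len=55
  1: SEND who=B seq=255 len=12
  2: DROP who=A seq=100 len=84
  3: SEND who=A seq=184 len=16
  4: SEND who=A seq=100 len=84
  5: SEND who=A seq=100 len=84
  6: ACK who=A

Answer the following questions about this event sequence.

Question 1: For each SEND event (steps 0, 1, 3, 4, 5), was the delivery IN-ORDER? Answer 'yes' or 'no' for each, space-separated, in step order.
Step 0: SEND seq=200 -> in-order
Step 1: SEND seq=255 -> in-order
Step 3: SEND seq=184 -> out-of-order
Step 4: SEND seq=100 -> in-order
Step 5: SEND seq=100 -> out-of-order

Answer: yes yes no yes no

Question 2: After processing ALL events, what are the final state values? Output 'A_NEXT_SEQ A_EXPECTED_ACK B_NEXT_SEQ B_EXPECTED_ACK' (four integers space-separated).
After event 0: A_seq=100 A_ack=255 B_seq=255 B_ack=100
After event 1: A_seq=100 A_ack=267 B_seq=267 B_ack=100
After event 2: A_seq=184 A_ack=267 B_seq=267 B_ack=100
After event 3: A_seq=200 A_ack=267 B_seq=267 B_ack=100
After event 4: A_seq=200 A_ack=267 B_seq=267 B_ack=200
After event 5: A_seq=200 A_ack=267 B_seq=267 B_ack=200
After event 6: A_seq=200 A_ack=267 B_seq=267 B_ack=200

Answer: 200 267 267 200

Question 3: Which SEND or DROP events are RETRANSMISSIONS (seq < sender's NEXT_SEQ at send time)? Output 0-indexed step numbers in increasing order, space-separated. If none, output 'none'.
Step 0: SEND seq=200 -> fresh
Step 1: SEND seq=255 -> fresh
Step 2: DROP seq=100 -> fresh
Step 3: SEND seq=184 -> fresh
Step 4: SEND seq=100 -> retransmit
Step 5: SEND seq=100 -> retransmit

Answer: 4 5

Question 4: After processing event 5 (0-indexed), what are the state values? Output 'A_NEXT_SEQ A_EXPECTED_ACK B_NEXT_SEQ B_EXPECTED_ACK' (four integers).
After event 0: A_seq=100 A_ack=255 B_seq=255 B_ack=100
After event 1: A_seq=100 A_ack=267 B_seq=267 B_ack=100
After event 2: A_seq=184 A_ack=267 B_seq=267 B_ack=100
After event 3: A_seq=200 A_ack=267 B_seq=267 B_ack=100
After event 4: A_seq=200 A_ack=267 B_seq=267 B_ack=200
After event 5: A_seq=200 A_ack=267 B_seq=267 B_ack=200

200 267 267 200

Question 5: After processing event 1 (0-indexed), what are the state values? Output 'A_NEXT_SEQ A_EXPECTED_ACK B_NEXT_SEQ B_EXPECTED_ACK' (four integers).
After event 0: A_seq=100 A_ack=255 B_seq=255 B_ack=100
After event 1: A_seq=100 A_ack=267 B_seq=267 B_ack=100

100 267 267 100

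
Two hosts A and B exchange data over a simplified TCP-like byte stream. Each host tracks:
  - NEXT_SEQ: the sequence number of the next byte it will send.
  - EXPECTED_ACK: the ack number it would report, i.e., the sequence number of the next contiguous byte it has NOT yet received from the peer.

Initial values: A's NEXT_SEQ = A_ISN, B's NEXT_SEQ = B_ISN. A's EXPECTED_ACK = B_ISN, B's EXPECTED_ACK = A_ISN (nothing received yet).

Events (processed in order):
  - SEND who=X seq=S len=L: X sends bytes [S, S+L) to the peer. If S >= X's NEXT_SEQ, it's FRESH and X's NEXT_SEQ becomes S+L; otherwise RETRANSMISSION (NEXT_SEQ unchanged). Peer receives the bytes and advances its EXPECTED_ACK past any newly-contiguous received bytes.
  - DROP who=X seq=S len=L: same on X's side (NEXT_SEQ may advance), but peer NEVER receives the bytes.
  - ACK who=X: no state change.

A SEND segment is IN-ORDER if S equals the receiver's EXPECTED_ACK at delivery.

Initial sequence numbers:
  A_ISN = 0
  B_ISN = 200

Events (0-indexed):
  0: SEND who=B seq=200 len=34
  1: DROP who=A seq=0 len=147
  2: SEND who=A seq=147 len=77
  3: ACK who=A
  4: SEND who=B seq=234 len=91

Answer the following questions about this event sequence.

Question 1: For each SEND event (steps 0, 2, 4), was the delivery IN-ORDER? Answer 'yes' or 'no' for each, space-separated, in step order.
Step 0: SEND seq=200 -> in-order
Step 2: SEND seq=147 -> out-of-order
Step 4: SEND seq=234 -> in-order

Answer: yes no yes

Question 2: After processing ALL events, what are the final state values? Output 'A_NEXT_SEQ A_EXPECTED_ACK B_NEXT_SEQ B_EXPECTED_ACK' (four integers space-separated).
After event 0: A_seq=0 A_ack=234 B_seq=234 B_ack=0
After event 1: A_seq=147 A_ack=234 B_seq=234 B_ack=0
After event 2: A_seq=224 A_ack=234 B_seq=234 B_ack=0
After event 3: A_seq=224 A_ack=234 B_seq=234 B_ack=0
After event 4: A_seq=224 A_ack=325 B_seq=325 B_ack=0

Answer: 224 325 325 0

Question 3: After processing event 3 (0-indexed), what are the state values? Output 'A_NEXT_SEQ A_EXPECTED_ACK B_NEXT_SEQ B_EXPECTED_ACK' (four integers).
After event 0: A_seq=0 A_ack=234 B_seq=234 B_ack=0
After event 1: A_seq=147 A_ack=234 B_seq=234 B_ack=0
After event 2: A_seq=224 A_ack=234 B_seq=234 B_ack=0
After event 3: A_seq=224 A_ack=234 B_seq=234 B_ack=0

224 234 234 0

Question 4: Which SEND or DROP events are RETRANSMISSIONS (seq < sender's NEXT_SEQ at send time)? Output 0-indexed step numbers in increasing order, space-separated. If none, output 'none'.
Answer: none

Derivation:
Step 0: SEND seq=200 -> fresh
Step 1: DROP seq=0 -> fresh
Step 2: SEND seq=147 -> fresh
Step 4: SEND seq=234 -> fresh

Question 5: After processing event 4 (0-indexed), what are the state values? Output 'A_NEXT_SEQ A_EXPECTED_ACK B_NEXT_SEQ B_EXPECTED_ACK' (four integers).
After event 0: A_seq=0 A_ack=234 B_seq=234 B_ack=0
After event 1: A_seq=147 A_ack=234 B_seq=234 B_ack=0
After event 2: A_seq=224 A_ack=234 B_seq=234 B_ack=0
After event 3: A_seq=224 A_ack=234 B_seq=234 B_ack=0
After event 4: A_seq=224 A_ack=325 B_seq=325 B_ack=0

224 325 325 0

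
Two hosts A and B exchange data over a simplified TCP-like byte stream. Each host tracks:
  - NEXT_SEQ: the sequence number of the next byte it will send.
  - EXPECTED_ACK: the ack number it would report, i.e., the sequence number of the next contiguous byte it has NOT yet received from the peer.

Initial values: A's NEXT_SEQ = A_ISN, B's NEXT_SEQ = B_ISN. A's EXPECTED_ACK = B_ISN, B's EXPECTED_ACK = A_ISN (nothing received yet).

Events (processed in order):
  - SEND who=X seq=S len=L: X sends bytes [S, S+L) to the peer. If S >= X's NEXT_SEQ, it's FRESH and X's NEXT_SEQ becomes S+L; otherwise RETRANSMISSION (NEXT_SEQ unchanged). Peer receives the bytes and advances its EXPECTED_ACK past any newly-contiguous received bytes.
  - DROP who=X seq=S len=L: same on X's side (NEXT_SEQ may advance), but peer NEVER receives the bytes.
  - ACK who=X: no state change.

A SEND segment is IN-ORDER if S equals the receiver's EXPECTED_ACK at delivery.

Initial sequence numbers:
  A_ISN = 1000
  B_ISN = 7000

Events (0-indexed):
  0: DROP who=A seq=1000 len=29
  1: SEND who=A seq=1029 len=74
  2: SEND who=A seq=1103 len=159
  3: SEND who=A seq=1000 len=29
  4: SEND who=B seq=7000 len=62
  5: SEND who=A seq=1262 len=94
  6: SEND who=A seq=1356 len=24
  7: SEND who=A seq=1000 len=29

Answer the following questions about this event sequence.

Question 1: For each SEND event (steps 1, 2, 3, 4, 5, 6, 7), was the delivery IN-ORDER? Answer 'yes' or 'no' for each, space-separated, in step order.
Step 1: SEND seq=1029 -> out-of-order
Step 2: SEND seq=1103 -> out-of-order
Step 3: SEND seq=1000 -> in-order
Step 4: SEND seq=7000 -> in-order
Step 5: SEND seq=1262 -> in-order
Step 6: SEND seq=1356 -> in-order
Step 7: SEND seq=1000 -> out-of-order

Answer: no no yes yes yes yes no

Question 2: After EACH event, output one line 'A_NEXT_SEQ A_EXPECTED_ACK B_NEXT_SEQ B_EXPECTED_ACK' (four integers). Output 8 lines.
1029 7000 7000 1000
1103 7000 7000 1000
1262 7000 7000 1000
1262 7000 7000 1262
1262 7062 7062 1262
1356 7062 7062 1356
1380 7062 7062 1380
1380 7062 7062 1380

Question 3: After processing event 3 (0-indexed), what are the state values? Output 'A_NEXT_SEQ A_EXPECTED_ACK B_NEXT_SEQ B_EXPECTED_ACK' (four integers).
After event 0: A_seq=1029 A_ack=7000 B_seq=7000 B_ack=1000
After event 1: A_seq=1103 A_ack=7000 B_seq=7000 B_ack=1000
After event 2: A_seq=1262 A_ack=7000 B_seq=7000 B_ack=1000
After event 3: A_seq=1262 A_ack=7000 B_seq=7000 B_ack=1262

1262 7000 7000 1262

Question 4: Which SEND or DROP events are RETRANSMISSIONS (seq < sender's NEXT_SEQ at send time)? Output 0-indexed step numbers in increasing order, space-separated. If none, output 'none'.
Answer: 3 7

Derivation:
Step 0: DROP seq=1000 -> fresh
Step 1: SEND seq=1029 -> fresh
Step 2: SEND seq=1103 -> fresh
Step 3: SEND seq=1000 -> retransmit
Step 4: SEND seq=7000 -> fresh
Step 5: SEND seq=1262 -> fresh
Step 6: SEND seq=1356 -> fresh
Step 7: SEND seq=1000 -> retransmit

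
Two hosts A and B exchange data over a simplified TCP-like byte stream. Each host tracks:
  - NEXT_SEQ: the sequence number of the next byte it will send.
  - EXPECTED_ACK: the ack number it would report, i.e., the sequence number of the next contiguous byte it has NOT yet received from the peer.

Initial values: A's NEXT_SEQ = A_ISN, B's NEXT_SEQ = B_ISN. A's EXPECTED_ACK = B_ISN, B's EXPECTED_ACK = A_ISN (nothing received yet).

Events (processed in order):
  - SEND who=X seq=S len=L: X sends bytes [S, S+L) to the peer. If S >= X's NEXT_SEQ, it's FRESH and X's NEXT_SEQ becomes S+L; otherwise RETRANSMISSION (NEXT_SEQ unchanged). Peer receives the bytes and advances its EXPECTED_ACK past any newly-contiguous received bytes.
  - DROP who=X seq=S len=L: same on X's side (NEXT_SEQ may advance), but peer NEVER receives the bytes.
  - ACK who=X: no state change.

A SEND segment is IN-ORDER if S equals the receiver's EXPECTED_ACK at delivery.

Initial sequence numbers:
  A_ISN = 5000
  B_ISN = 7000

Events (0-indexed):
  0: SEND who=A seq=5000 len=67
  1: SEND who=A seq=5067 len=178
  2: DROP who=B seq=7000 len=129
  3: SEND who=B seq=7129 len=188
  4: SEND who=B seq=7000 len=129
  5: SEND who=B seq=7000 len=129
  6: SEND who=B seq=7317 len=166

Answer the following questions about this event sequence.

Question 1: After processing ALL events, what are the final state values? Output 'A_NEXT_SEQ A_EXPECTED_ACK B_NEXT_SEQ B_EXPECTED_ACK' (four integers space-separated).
After event 0: A_seq=5067 A_ack=7000 B_seq=7000 B_ack=5067
After event 1: A_seq=5245 A_ack=7000 B_seq=7000 B_ack=5245
After event 2: A_seq=5245 A_ack=7000 B_seq=7129 B_ack=5245
After event 3: A_seq=5245 A_ack=7000 B_seq=7317 B_ack=5245
After event 4: A_seq=5245 A_ack=7317 B_seq=7317 B_ack=5245
After event 5: A_seq=5245 A_ack=7317 B_seq=7317 B_ack=5245
After event 6: A_seq=5245 A_ack=7483 B_seq=7483 B_ack=5245

Answer: 5245 7483 7483 5245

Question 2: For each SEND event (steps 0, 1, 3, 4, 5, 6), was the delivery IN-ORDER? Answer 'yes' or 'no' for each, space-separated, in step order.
Step 0: SEND seq=5000 -> in-order
Step 1: SEND seq=5067 -> in-order
Step 3: SEND seq=7129 -> out-of-order
Step 4: SEND seq=7000 -> in-order
Step 5: SEND seq=7000 -> out-of-order
Step 6: SEND seq=7317 -> in-order

Answer: yes yes no yes no yes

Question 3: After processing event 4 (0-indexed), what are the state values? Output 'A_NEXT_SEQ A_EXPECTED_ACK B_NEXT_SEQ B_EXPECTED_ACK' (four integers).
After event 0: A_seq=5067 A_ack=7000 B_seq=7000 B_ack=5067
After event 1: A_seq=5245 A_ack=7000 B_seq=7000 B_ack=5245
After event 2: A_seq=5245 A_ack=7000 B_seq=7129 B_ack=5245
After event 3: A_seq=5245 A_ack=7000 B_seq=7317 B_ack=5245
After event 4: A_seq=5245 A_ack=7317 B_seq=7317 B_ack=5245

5245 7317 7317 5245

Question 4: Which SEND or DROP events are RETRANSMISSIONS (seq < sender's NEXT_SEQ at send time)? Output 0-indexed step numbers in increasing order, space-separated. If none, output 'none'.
Step 0: SEND seq=5000 -> fresh
Step 1: SEND seq=5067 -> fresh
Step 2: DROP seq=7000 -> fresh
Step 3: SEND seq=7129 -> fresh
Step 4: SEND seq=7000 -> retransmit
Step 5: SEND seq=7000 -> retransmit
Step 6: SEND seq=7317 -> fresh

Answer: 4 5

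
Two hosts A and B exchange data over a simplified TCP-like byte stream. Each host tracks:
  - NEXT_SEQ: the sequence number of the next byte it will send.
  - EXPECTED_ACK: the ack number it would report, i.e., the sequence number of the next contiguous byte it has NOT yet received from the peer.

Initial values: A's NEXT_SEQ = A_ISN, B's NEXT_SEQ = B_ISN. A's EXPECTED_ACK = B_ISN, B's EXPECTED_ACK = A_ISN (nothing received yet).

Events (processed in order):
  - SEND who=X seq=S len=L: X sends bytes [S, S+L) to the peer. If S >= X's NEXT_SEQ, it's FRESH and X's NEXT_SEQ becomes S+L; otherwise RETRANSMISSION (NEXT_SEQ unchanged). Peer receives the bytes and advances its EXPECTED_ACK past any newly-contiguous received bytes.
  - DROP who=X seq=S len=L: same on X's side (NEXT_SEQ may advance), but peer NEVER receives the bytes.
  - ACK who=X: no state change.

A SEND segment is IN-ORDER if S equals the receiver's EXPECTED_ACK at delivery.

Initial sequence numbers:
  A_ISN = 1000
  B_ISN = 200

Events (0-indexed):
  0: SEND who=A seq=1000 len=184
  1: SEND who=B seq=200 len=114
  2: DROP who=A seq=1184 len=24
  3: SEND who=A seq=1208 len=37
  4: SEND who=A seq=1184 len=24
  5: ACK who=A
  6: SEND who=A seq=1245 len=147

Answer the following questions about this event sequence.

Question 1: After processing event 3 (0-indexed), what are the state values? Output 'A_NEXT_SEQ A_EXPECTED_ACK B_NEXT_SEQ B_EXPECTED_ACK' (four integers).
After event 0: A_seq=1184 A_ack=200 B_seq=200 B_ack=1184
After event 1: A_seq=1184 A_ack=314 B_seq=314 B_ack=1184
After event 2: A_seq=1208 A_ack=314 B_seq=314 B_ack=1184
After event 3: A_seq=1245 A_ack=314 B_seq=314 B_ack=1184

1245 314 314 1184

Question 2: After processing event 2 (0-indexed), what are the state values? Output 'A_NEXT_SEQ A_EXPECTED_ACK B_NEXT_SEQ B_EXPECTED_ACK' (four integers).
After event 0: A_seq=1184 A_ack=200 B_seq=200 B_ack=1184
After event 1: A_seq=1184 A_ack=314 B_seq=314 B_ack=1184
After event 2: A_seq=1208 A_ack=314 B_seq=314 B_ack=1184

1208 314 314 1184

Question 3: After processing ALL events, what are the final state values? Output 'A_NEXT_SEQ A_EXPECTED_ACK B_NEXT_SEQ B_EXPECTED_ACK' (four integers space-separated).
After event 0: A_seq=1184 A_ack=200 B_seq=200 B_ack=1184
After event 1: A_seq=1184 A_ack=314 B_seq=314 B_ack=1184
After event 2: A_seq=1208 A_ack=314 B_seq=314 B_ack=1184
After event 3: A_seq=1245 A_ack=314 B_seq=314 B_ack=1184
After event 4: A_seq=1245 A_ack=314 B_seq=314 B_ack=1245
After event 5: A_seq=1245 A_ack=314 B_seq=314 B_ack=1245
After event 6: A_seq=1392 A_ack=314 B_seq=314 B_ack=1392

Answer: 1392 314 314 1392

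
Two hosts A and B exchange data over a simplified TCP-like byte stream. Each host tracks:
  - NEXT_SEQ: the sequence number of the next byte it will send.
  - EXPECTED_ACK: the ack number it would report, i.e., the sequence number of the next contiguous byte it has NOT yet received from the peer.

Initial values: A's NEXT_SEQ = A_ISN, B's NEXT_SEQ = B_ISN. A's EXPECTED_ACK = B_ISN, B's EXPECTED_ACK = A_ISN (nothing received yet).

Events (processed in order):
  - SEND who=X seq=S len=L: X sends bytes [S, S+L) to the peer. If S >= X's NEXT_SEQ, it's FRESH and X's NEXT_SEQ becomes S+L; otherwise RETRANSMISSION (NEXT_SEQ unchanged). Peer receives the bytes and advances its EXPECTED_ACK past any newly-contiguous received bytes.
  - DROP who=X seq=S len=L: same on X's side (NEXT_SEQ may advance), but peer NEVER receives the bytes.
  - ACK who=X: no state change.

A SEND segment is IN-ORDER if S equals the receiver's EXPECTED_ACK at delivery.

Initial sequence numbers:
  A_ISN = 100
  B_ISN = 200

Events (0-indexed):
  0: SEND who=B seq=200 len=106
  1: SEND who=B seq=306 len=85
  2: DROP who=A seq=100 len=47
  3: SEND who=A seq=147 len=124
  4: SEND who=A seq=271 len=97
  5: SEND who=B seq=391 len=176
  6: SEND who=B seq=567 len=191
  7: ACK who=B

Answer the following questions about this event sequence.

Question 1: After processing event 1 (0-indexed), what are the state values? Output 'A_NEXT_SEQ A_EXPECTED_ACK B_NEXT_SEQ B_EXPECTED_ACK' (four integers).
After event 0: A_seq=100 A_ack=306 B_seq=306 B_ack=100
After event 1: A_seq=100 A_ack=391 B_seq=391 B_ack=100

100 391 391 100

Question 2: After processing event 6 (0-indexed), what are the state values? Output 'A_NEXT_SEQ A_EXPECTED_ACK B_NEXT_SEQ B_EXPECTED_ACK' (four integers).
After event 0: A_seq=100 A_ack=306 B_seq=306 B_ack=100
After event 1: A_seq=100 A_ack=391 B_seq=391 B_ack=100
After event 2: A_seq=147 A_ack=391 B_seq=391 B_ack=100
After event 3: A_seq=271 A_ack=391 B_seq=391 B_ack=100
After event 4: A_seq=368 A_ack=391 B_seq=391 B_ack=100
After event 5: A_seq=368 A_ack=567 B_seq=567 B_ack=100
After event 6: A_seq=368 A_ack=758 B_seq=758 B_ack=100

368 758 758 100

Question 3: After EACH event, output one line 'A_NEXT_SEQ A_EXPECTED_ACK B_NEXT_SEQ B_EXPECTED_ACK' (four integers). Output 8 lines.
100 306 306 100
100 391 391 100
147 391 391 100
271 391 391 100
368 391 391 100
368 567 567 100
368 758 758 100
368 758 758 100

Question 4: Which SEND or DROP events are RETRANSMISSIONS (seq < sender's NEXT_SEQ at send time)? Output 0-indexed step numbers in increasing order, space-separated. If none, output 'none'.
Answer: none

Derivation:
Step 0: SEND seq=200 -> fresh
Step 1: SEND seq=306 -> fresh
Step 2: DROP seq=100 -> fresh
Step 3: SEND seq=147 -> fresh
Step 4: SEND seq=271 -> fresh
Step 5: SEND seq=391 -> fresh
Step 6: SEND seq=567 -> fresh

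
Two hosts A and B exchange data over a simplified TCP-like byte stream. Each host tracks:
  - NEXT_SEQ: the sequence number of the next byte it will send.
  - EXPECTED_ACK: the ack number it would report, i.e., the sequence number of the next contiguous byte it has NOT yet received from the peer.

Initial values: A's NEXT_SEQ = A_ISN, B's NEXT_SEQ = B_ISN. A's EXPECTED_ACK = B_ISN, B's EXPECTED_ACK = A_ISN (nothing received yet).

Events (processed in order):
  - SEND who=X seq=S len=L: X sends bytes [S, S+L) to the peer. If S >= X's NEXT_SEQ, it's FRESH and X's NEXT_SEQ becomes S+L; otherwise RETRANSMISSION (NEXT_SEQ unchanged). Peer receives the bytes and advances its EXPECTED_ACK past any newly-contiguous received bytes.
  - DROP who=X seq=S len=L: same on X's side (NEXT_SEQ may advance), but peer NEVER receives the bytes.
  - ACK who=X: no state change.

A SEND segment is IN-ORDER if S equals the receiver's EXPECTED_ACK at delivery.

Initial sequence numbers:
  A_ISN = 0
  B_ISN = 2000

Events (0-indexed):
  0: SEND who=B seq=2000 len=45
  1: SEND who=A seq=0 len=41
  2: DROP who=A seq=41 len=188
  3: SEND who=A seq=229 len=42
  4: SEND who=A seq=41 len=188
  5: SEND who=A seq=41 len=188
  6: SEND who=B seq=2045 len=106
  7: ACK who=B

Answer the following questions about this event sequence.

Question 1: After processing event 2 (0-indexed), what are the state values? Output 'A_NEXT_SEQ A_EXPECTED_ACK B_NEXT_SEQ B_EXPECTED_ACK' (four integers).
After event 0: A_seq=0 A_ack=2045 B_seq=2045 B_ack=0
After event 1: A_seq=41 A_ack=2045 B_seq=2045 B_ack=41
After event 2: A_seq=229 A_ack=2045 B_seq=2045 B_ack=41

229 2045 2045 41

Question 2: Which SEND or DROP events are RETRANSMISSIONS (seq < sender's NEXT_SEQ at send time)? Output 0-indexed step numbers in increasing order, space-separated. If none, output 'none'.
Answer: 4 5

Derivation:
Step 0: SEND seq=2000 -> fresh
Step 1: SEND seq=0 -> fresh
Step 2: DROP seq=41 -> fresh
Step 3: SEND seq=229 -> fresh
Step 4: SEND seq=41 -> retransmit
Step 5: SEND seq=41 -> retransmit
Step 6: SEND seq=2045 -> fresh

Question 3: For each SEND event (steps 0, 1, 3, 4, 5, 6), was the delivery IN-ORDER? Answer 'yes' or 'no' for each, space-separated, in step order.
Answer: yes yes no yes no yes

Derivation:
Step 0: SEND seq=2000 -> in-order
Step 1: SEND seq=0 -> in-order
Step 3: SEND seq=229 -> out-of-order
Step 4: SEND seq=41 -> in-order
Step 5: SEND seq=41 -> out-of-order
Step 6: SEND seq=2045 -> in-order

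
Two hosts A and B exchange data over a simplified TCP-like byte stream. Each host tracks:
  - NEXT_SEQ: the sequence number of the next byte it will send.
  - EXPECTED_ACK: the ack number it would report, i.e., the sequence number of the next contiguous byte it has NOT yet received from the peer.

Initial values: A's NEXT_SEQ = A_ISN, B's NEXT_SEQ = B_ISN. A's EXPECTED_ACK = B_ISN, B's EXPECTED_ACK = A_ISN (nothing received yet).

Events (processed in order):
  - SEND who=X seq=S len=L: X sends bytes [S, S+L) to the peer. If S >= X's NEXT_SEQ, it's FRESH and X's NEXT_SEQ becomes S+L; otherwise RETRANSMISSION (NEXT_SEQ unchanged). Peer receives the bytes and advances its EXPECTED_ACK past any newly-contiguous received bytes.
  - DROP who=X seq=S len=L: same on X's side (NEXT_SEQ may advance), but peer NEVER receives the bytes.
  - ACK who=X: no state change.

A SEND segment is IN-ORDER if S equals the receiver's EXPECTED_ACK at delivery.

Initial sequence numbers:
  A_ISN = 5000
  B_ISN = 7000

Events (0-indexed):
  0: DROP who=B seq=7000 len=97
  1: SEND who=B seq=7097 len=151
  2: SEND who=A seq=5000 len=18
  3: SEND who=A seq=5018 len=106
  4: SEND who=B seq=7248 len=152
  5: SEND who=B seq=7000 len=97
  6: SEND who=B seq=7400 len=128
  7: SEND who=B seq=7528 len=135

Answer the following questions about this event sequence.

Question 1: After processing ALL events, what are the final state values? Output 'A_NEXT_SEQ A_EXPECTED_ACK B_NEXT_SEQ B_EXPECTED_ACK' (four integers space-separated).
Answer: 5124 7663 7663 5124

Derivation:
After event 0: A_seq=5000 A_ack=7000 B_seq=7097 B_ack=5000
After event 1: A_seq=5000 A_ack=7000 B_seq=7248 B_ack=5000
After event 2: A_seq=5018 A_ack=7000 B_seq=7248 B_ack=5018
After event 3: A_seq=5124 A_ack=7000 B_seq=7248 B_ack=5124
After event 4: A_seq=5124 A_ack=7000 B_seq=7400 B_ack=5124
After event 5: A_seq=5124 A_ack=7400 B_seq=7400 B_ack=5124
After event 6: A_seq=5124 A_ack=7528 B_seq=7528 B_ack=5124
After event 7: A_seq=5124 A_ack=7663 B_seq=7663 B_ack=5124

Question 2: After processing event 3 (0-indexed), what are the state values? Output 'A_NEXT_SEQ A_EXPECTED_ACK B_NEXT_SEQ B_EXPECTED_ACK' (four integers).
After event 0: A_seq=5000 A_ack=7000 B_seq=7097 B_ack=5000
After event 1: A_seq=5000 A_ack=7000 B_seq=7248 B_ack=5000
After event 2: A_seq=5018 A_ack=7000 B_seq=7248 B_ack=5018
After event 3: A_seq=5124 A_ack=7000 B_seq=7248 B_ack=5124

5124 7000 7248 5124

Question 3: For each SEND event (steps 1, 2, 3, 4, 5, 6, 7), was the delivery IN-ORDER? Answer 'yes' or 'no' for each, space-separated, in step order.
Step 1: SEND seq=7097 -> out-of-order
Step 2: SEND seq=5000 -> in-order
Step 3: SEND seq=5018 -> in-order
Step 4: SEND seq=7248 -> out-of-order
Step 5: SEND seq=7000 -> in-order
Step 6: SEND seq=7400 -> in-order
Step 7: SEND seq=7528 -> in-order

Answer: no yes yes no yes yes yes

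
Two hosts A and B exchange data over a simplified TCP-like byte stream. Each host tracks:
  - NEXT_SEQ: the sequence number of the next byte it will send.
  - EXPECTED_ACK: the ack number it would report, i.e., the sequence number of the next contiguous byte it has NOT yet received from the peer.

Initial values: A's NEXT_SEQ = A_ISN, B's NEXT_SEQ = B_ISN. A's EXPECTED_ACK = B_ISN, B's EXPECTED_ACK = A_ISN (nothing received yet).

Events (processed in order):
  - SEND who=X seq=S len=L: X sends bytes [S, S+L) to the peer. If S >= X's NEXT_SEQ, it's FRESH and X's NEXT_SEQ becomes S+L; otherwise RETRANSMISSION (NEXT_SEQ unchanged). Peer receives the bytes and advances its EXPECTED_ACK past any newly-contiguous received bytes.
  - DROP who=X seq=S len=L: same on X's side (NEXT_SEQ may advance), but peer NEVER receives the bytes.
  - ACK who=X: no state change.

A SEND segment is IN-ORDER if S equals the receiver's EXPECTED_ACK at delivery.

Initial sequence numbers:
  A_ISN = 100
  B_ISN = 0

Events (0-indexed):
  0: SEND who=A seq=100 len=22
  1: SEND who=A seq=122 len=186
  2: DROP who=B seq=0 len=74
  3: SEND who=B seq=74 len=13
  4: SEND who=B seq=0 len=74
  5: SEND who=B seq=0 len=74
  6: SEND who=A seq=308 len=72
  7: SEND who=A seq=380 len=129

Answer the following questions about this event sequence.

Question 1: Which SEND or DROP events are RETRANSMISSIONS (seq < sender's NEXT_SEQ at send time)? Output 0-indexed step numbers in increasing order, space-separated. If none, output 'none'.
Answer: 4 5

Derivation:
Step 0: SEND seq=100 -> fresh
Step 1: SEND seq=122 -> fresh
Step 2: DROP seq=0 -> fresh
Step 3: SEND seq=74 -> fresh
Step 4: SEND seq=0 -> retransmit
Step 5: SEND seq=0 -> retransmit
Step 6: SEND seq=308 -> fresh
Step 7: SEND seq=380 -> fresh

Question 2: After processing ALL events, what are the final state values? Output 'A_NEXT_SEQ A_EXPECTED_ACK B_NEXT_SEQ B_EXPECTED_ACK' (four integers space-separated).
After event 0: A_seq=122 A_ack=0 B_seq=0 B_ack=122
After event 1: A_seq=308 A_ack=0 B_seq=0 B_ack=308
After event 2: A_seq=308 A_ack=0 B_seq=74 B_ack=308
After event 3: A_seq=308 A_ack=0 B_seq=87 B_ack=308
After event 4: A_seq=308 A_ack=87 B_seq=87 B_ack=308
After event 5: A_seq=308 A_ack=87 B_seq=87 B_ack=308
After event 6: A_seq=380 A_ack=87 B_seq=87 B_ack=380
After event 7: A_seq=509 A_ack=87 B_seq=87 B_ack=509

Answer: 509 87 87 509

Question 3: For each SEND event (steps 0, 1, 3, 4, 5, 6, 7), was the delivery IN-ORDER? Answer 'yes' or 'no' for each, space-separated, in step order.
Answer: yes yes no yes no yes yes

Derivation:
Step 0: SEND seq=100 -> in-order
Step 1: SEND seq=122 -> in-order
Step 3: SEND seq=74 -> out-of-order
Step 4: SEND seq=0 -> in-order
Step 5: SEND seq=0 -> out-of-order
Step 6: SEND seq=308 -> in-order
Step 7: SEND seq=380 -> in-order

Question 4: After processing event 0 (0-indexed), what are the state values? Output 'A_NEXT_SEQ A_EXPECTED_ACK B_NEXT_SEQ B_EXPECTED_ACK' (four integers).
After event 0: A_seq=122 A_ack=0 B_seq=0 B_ack=122

122 0 0 122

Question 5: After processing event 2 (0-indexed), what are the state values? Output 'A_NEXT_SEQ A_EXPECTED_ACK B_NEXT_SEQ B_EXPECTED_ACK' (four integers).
After event 0: A_seq=122 A_ack=0 B_seq=0 B_ack=122
After event 1: A_seq=308 A_ack=0 B_seq=0 B_ack=308
After event 2: A_seq=308 A_ack=0 B_seq=74 B_ack=308

308 0 74 308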